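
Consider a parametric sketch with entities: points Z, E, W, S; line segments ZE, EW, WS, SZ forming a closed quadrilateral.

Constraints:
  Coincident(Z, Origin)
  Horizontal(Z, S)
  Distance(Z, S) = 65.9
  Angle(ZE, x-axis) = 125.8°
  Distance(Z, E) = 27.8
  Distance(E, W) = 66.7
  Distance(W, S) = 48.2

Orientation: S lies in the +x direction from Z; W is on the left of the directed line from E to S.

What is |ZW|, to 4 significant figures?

64.42

Z is at the origin; Z and S share the same y with |ZS| = 65.9 and S in +x, so S = (65.9, 0). ZE runs at 125.8° with |ZE| = 27.8, so E = (-16.26, 22.55). W is determined by |EW| = 66.7 and |WS| = 48.2 together: it lies at the intersection of circle(E, 66.7) and circle(S, 48.2). With |ES| = 85.20, the foot of the radical line on ES is 55.07 from E and the perpendicular offset is √(66.7² − 55.07²) = 37.63. Taking the left-of-ES solution: W = (46.81, 44.26).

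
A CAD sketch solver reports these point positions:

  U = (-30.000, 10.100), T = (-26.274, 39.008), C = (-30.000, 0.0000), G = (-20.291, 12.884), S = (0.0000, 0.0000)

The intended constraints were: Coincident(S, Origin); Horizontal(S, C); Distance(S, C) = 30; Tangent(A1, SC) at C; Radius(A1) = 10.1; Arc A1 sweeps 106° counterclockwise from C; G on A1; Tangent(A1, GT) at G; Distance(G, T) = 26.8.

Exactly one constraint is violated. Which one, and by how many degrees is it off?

Tangent(A1, GT) at G — off by 3.10°.

S = (0.00, 0.00) ✓; S.y = 0.00, C.y = 0.00 ✓; |SC| = 30.00 ✓; ∠(UC, CS) = 90.00° ✓; |UC| = 10.10 ✓; bearing(U→G) − bearing(U→C) = 106.0° ✓; |UG| = 10.10 ✓; ∠(UG, GT) = 93.10° ✗; |GT| = 26.80 ✓.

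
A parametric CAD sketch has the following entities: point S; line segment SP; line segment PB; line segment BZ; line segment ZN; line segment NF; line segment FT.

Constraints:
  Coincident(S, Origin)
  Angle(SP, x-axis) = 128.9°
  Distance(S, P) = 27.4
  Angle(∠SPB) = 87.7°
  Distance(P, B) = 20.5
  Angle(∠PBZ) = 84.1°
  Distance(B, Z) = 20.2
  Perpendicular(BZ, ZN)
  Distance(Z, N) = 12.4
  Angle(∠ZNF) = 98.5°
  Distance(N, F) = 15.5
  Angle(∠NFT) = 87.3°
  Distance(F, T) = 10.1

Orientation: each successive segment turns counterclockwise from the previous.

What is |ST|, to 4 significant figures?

28.00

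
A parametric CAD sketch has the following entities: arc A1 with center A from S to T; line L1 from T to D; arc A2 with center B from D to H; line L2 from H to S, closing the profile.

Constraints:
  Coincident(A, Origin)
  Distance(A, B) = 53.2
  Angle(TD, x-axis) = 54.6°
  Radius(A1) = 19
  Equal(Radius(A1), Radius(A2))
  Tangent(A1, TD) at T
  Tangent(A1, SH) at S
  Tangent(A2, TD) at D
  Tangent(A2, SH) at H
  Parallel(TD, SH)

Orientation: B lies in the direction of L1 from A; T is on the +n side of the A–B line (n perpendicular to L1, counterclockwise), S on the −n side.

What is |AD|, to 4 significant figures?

56.49

Tangency of A1 to both parallel lines with radius 19.0 puts T and S at A ± 19.0·n: T = (-15.49, 11.01), S = (15.49, -11.01). Equal radii place D and H the same way about B: D = B + 19.0·n = (15.33, 54.37), H = B − 19.0·n = (46.31, 32.36). Then |AD| = |D − A| = 56.49.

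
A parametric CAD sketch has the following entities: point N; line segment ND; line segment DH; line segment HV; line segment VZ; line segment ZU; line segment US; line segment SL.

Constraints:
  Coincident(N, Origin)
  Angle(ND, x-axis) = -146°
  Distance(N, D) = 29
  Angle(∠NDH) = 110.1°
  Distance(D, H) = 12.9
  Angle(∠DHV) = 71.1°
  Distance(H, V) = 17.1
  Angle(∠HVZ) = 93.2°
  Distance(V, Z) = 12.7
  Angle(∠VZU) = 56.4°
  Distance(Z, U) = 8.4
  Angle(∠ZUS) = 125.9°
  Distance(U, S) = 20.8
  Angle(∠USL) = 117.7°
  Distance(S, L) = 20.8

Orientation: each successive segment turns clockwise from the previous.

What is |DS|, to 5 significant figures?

24.870

∠VZU = 56.4° gives ZU at -175.20° from the x-axis; with |ZU| = 8.4, U = (-21.000, -9.4512). ∠ZUS = 125.9° gives US at 130.70° from the x-axis; with |US| = 20.8, S = (-34.564, 6.3180). Then |DS| = |S − D| = 24.870.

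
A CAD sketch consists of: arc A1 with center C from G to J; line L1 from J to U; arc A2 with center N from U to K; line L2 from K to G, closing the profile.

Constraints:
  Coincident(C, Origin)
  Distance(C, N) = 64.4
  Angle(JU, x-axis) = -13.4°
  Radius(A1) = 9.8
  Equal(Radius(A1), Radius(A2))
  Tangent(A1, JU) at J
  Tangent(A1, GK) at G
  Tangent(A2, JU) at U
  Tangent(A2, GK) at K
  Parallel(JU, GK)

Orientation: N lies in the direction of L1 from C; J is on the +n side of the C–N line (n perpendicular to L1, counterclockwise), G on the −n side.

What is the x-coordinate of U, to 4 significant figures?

64.92

The slot axis is L1's direction at -13.4°, so u = (cos -13.4°, sin -13.4°) = (0.9728, -0.2317) and n = (−sin -13.4°, cos -13.4°) = (0.2317, 0.9728). C is at the origin and N lies 64.4 along u from C, so N = 64.4·u = (62.65, -14.92). Tangency of A1 to both parallel lines with radius 9.8 puts J and G at C ± 9.8·n: J = (2.271, 9.533), G = (-2.271, -9.533). Equal radii place U and K the same way about N: U = N + 9.8·n = (64.92, -5.391), K = N − 9.8·n = (60.38, -24.46). So U.x = 64.92.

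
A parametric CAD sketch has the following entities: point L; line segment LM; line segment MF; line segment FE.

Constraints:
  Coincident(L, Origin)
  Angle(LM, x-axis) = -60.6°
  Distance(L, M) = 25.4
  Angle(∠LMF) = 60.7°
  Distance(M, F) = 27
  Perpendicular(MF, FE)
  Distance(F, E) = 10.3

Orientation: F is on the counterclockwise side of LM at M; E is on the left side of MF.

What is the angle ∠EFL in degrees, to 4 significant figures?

33.34°

∠LMF = 60.7°, so MF runs at -60.6° + (180° − 60.7°) = 58.70° from the x-axis; with |MF| = 27.0, F = M + 27.0·(cos 58.70°, sin 58.70°) = (26.50, 0.9416). The perpendicularity gives FE at right angles to MF; with |FE| = 10.3 on the left of MF, E = F + 10.3·(-0.8545, 0.5195) = (17.70, 6.293). Then cos ∠EFL = FE·FL / (|FE||FL|), giving 33.34°.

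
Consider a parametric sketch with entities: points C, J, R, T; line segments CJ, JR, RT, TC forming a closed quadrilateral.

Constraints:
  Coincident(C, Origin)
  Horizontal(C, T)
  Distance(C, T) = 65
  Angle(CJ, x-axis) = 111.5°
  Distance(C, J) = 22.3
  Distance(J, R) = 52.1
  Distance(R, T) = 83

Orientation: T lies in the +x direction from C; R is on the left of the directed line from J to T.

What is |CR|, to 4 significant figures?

68.81

C is at the origin; CT is horizontal with |CT| = 65.0 and T in +x, so T = (65.0, 0). CJ runs at 111.5° with |CJ| = 22.3, so J = (-8.173, 20.75). R is determined by |JR| = 52.1 and |RT| = 83.0 together: it lies at the intersection of circle(J, 52.1) and circle(T, 83.0). With |JT| = 76.06, the foot of the radical line on JT is 10.59 from J and the perpendicular offset is √(52.1² − 10.59²) = 51.01. Taking the left-of-JT solution: R = (15.93, 66.94).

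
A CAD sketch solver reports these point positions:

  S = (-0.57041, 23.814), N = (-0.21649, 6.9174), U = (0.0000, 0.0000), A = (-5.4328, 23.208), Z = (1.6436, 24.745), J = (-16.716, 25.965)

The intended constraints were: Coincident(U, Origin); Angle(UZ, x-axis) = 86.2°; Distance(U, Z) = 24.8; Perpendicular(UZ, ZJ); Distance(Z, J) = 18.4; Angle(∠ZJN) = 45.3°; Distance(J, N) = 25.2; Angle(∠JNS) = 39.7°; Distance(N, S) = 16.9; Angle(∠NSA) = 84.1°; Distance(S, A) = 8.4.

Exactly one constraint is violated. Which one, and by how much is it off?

Distance(S, A) = 8.4 — off by 3.50.

U = (0.00, 0.00) ✓; UZ at 86.20° ✓; |UZ| = 24.80 ✓; ∠(UZ, ZJ) = 90.00° ✓; |ZJ| = 18.40 ✓; ∠ZJN = 45.30° ✓; |JN| = 25.20 ✓; ∠JNS = 39.70° ✓; |NS| = 16.90 ✓; ∠NSA = 84.10° ✓; |SA| = 4.900 ✗.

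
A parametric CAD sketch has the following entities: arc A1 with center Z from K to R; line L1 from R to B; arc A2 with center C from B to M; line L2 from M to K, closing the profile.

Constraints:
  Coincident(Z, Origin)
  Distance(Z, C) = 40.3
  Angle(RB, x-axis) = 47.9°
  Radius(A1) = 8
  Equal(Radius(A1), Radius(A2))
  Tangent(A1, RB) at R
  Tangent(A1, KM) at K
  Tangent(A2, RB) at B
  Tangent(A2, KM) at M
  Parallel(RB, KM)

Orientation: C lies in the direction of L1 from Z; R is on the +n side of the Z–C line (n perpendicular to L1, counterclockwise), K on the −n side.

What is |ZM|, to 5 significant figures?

41.086

Tangency of A1 to both parallel lines with radius 8.0 puts R and K at Z ± 8.0·n: R = (-5.9358, 5.3634), K = (5.9358, -5.3634). Equal radii place B and M the same way about C: B = C + 8.0·n = (21.082, 35.265), M = C − 8.0·n = (32.954, 24.538). Then |ZM| = |M − Z| = 41.086.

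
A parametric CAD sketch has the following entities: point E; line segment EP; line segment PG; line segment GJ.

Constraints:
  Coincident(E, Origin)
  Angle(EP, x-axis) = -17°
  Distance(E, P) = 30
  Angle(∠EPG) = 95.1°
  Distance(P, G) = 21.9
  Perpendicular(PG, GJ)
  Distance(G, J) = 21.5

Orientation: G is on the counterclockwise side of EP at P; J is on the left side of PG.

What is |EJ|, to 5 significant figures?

25.957

E is at the origin; EP runs at -17.0° with length 30.0, so P = 30.0·(cos -17.0°, sin -17.0°) = (28.689, -8.7712). ∠EPG = 95.1°, so PG runs at -17.0° + (180° − 95.1°) = 67.900° from the x-axis; with |PG| = 21.9, G = P + 21.9·(cos 67.900°, sin 67.900°) = (36.928, 11.520). PG is perpendicular to GJ; with |GJ| = 21.5 on the left of PG, J = G + 21.5·(-0.92653, 0.37622) = (17.008, 19.609). Then |EJ| = |J − E| = 25.957.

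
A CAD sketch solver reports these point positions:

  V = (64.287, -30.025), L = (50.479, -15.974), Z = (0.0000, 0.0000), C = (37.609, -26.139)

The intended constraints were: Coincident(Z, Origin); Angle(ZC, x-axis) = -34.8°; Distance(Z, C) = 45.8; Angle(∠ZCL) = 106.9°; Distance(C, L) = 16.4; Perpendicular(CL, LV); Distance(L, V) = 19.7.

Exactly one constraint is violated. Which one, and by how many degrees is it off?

Perpendicular(CL, LV) — off by 6.20°.

Z = (0.00, 0.00) ✓; ZC at -34.80° ✓; |ZC| = 45.80 ✓; ∠ZCL = 106.9° ✓; |CL| = 16.40 ✓; ∠(CL, LV) = 83.80° ✗; |LV| = 19.70 ✓.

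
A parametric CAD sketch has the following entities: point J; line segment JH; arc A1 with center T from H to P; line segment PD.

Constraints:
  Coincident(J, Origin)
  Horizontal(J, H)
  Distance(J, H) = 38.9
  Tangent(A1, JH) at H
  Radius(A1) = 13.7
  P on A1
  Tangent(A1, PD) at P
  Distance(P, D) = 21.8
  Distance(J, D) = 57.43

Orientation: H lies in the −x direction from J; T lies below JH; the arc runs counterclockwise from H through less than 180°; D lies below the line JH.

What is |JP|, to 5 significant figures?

54.885

Checks: |JH| = 38.90 ✓; |TP| = 13.70 ✓; ∠(TP, PD) = 90.00° ✓; |PD| = 21.80 ✓; |JD| = 57.43 ✓.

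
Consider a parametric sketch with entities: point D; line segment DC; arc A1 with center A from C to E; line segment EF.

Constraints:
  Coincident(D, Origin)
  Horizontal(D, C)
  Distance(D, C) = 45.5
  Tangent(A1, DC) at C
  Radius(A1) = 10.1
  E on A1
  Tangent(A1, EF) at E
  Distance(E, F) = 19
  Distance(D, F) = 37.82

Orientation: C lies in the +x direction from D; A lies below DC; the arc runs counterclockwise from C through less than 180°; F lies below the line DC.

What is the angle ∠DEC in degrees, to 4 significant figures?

135.7°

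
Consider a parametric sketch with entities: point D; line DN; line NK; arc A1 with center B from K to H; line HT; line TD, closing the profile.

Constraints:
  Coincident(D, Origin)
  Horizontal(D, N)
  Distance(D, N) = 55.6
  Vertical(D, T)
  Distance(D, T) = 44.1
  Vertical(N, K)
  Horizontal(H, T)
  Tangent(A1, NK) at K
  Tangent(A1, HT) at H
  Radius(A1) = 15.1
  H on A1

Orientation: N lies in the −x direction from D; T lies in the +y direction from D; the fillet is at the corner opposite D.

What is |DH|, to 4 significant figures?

59.88

D is at the origin; DN is horizontal with |DN| = 55.6 and N on the −x side, so N = (-55.60, 0.000). DT is vertical with |DT| = 44.1 and T on the +y side, so T = (0.000, 44.10). The virtual corner opposite D is at (-55.60, 44.10). Since A1 is tangent to NK there, BK ⟂ NK and since A1 is tangent to HT there, BH ⟂ HT, with radius 15.1, so the center B sits 15.1 in from both sides at B = (-40.50, 29.00). That places the tangent points at K = (-55.60, 29.00) on NK and H = (-40.50, 44.10) on HT. Then |DH| = |H − D| = 59.88.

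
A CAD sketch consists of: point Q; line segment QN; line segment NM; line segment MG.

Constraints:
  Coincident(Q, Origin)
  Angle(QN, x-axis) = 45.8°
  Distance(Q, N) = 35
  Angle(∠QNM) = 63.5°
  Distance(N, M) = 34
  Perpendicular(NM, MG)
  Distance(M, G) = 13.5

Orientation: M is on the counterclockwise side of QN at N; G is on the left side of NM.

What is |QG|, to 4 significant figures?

25.60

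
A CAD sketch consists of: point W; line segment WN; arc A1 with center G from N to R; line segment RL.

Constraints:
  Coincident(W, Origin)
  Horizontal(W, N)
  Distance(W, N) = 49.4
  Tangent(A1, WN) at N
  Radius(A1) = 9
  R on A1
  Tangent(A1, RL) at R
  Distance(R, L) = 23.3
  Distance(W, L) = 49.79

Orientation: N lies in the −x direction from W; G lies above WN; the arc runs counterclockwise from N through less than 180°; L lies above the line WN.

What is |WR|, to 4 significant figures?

41.27

W is at the origin; WN is horizontal with |WN| = 49.4 and N on the −x side, so N = (-49.40, 0.000). Tangency of A1 to WN means the radius GN is perpendicular to WN, so G = N + (0, 9) = (-49.40, 9.000). Since GR ⟂ RL (tangency), |GL| = √(9.0² + 23.3²) = 24.98 regardless of where R sits on A1. So L lies on both circle(W, 49.79) and circle(G, 24.98); the above-WN intersection is L = (-38.56, 31.50). R is the foot of the tangent from L: R = (-40.43, 8.277).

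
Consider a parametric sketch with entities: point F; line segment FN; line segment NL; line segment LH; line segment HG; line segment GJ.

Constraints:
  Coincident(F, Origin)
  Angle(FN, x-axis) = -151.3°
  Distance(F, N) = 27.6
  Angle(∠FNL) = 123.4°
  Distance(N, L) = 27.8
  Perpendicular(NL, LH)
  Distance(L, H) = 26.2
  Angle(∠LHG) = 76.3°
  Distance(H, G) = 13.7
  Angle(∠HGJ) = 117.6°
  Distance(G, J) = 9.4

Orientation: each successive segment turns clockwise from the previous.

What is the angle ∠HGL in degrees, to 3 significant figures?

73.6°

F is at the origin; FN runs at -151.3° with length 27.6, so N = (-24.2, -13.3). ∠FNL = 123.4° gives NL at 152° from the x-axis; with |NL| = 27.8, L = (-48.8, -0.246). The perpendicularity gives LH at right angles to NL, so LH runs at 62.1°; with |LH| = 26.2, H = (-36.5, 22.9). ∠LHG = 76.3° gives HG at -41.6° from the x-axis; with |HG| = 13.7, G = (-26.3, 13.8). Then cos ∠HGL = GH·GL / (|GH||GL|), giving 73.6°.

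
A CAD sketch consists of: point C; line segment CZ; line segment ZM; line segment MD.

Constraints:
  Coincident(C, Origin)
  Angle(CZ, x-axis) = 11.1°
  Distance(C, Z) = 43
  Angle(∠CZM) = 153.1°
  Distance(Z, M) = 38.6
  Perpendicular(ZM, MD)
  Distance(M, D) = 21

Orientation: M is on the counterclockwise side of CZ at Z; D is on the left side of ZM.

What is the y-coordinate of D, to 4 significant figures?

48.59

C is at the origin; CZ runs at 11.1° with length 43.0, so Z = 43.0·(cos 11.1°, sin 11.1°) = (42.20, 8.278). ∠CZM = 153.1°, so ZM runs at 11.1° + (180° − 153.1°) = 38.00° from the x-axis; with |ZM| = 38.6, M = Z + 38.6·(cos 38.00°, sin 38.00°) = (72.61, 32.04). ZM ⟂ MD; with |MD| = 21.0 on the left of ZM, D = M + 21.0·(-0.6157, 0.7880) = (59.68, 48.59). So D.y = 48.59.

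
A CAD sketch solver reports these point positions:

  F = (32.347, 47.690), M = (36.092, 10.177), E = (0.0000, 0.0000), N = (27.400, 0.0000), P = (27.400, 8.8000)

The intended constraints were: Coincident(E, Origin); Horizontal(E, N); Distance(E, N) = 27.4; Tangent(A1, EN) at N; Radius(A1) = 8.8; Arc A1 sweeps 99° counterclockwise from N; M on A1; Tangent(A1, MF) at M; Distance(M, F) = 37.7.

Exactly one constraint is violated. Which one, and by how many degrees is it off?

Tangent(A1, MF) at M — off by 3.30°.

E = (0.00, 0.00) ✓; E.y = 0.00, N.y = 0.00 ✓; |EN| = 27.40 ✓; ∠(PN, NE) = 90.00° ✓; |PN| = 8.800 ✓; bearing(P→M) − bearing(P→N) = 99.00° ✓; |PM| = 8.800 ✓; ∠(PM, MF) = 93.30° ✗; |MF| = 37.70 ✓.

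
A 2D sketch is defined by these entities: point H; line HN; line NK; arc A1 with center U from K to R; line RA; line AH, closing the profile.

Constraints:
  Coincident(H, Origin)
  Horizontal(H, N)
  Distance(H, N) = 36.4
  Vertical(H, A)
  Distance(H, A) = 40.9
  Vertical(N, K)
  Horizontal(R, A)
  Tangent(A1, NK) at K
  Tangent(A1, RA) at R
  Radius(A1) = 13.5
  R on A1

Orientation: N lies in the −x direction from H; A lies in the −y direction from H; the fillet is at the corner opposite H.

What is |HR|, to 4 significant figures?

46.87

H is at the origin; H and N share the same y with |HN| = 36.4 and N on the −x side, so N = (-36.40, 0.000). H and A share the same x with |HA| = 40.9 and A on the −y side, so A = (0.000, -40.90). The virtual corner opposite H is at (-36.40, -40.90). The tangent condition forces UK to be normal to NK and since A1 is tangent to RA there, UR ⟂ RA, with radius 13.5, so the center U sits 13.5 in from both sides at U = (-22.90, -27.40). That places the tangent points at K = (-36.40, -27.40) on NK and R = (-22.90, -40.90) on RA. Then |HR| = |R − H| = 46.87.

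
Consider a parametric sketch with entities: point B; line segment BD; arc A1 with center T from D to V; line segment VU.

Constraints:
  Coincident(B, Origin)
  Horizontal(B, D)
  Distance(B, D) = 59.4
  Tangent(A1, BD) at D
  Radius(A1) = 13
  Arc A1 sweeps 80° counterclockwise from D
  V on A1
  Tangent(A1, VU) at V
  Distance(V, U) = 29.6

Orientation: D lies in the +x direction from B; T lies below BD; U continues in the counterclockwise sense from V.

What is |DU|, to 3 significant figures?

43.7

B is at the origin; BD is horizontal with |BD| = 59.4 and D on the +x side, so D = (59.4, 0.00). Since A1 is tangent to BD there, TD ⟂ BD, so T = D + (0, -13) = (59.4, -13.0). On A1, D sits at bearing 90° from T; an 80° counterclockwise sweep puts V at bearing 170°, so V = T + 13.0·(cos 170°, sin 170°) = (46.6, -10.7). Since A1 is tangent to VU there, TV ⟂ VU, so VU runs along (−sin 170°, cos 170°); with |VU| = 29.6, U = (41.5, -39.9). Then |DU| = |U − D| = 43.7.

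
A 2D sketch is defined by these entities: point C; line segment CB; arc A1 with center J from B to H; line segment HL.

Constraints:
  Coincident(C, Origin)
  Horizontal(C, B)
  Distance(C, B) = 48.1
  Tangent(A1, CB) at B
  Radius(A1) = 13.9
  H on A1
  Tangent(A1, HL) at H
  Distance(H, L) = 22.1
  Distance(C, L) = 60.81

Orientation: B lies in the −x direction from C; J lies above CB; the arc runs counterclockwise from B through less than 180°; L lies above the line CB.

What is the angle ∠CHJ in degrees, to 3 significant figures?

123°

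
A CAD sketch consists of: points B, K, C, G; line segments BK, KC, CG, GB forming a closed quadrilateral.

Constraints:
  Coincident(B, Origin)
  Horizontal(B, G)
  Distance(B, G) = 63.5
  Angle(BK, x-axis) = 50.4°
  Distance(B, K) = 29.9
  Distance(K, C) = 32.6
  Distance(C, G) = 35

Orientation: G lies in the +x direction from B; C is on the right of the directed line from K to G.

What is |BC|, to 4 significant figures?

30.44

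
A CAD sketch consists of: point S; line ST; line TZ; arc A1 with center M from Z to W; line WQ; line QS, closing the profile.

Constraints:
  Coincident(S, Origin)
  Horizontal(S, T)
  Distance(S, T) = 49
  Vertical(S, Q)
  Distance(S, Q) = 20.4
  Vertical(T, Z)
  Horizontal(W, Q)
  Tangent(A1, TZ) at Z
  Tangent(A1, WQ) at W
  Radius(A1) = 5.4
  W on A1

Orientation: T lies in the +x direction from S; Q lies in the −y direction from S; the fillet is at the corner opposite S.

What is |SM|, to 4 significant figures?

46.11

S is at the origin; S and T share the same y with |ST| = 49.0 and T on the +x side, so T = (49.00, 0.000). S and Q share the same x with |SQ| = 20.4 and Q on the −y side, so Q = (0.000, -20.40). The virtual corner opposite S is at (49.00, -20.40). Tangency of A1 to TZ means the radius MZ is perpendicular to TZ and A1 meets WQ tangentially, so MW is at right angles to WQ, with radius 5.4, so the center M sits 5.4 in from both sides at M = (43.60, -15.00). Then |SM| = |M − S| = 46.11.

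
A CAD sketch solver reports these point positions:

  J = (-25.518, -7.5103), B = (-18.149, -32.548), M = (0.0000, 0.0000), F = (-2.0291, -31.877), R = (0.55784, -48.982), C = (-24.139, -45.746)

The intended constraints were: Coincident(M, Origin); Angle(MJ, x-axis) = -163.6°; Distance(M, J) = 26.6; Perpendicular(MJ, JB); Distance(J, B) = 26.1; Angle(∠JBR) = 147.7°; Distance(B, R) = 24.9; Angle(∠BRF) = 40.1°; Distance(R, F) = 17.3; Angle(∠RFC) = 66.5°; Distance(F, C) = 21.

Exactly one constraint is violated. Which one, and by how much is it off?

Distance(F, C) = 21 — off by 5.10.

M = (0.00, 0.00) ✓; MJ at -163.6° ✓; |MJ| = 26.60 ✓; ∠(MJ, JB) = 90.00° ✓; |JB| = 26.10 ✓; ∠JBR = 147.7° ✓; |BR| = 24.90 ✓; ∠BRF = 40.10° ✓; |RF| = 17.30 ✓; ∠RFC = 66.50° ✓; |FC| = 26.10 ✗.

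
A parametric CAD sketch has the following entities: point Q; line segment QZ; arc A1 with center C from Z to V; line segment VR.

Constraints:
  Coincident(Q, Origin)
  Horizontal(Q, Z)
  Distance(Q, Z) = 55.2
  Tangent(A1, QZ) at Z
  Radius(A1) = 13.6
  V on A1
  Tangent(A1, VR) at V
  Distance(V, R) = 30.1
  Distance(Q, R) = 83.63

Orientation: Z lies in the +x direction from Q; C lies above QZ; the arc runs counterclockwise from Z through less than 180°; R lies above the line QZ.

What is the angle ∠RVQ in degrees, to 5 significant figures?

107.01°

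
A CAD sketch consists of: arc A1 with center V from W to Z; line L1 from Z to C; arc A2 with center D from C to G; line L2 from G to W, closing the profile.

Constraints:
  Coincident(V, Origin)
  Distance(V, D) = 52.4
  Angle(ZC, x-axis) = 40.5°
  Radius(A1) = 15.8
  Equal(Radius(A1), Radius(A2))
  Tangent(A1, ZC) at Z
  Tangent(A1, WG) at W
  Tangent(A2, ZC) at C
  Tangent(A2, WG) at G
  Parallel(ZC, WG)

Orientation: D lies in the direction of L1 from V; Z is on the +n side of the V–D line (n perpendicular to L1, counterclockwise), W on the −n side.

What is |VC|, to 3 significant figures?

54.7

Tangency of A1 to both parallel lines with radius 15.8 puts Z and W at V ± 15.8·n: Z = (-10.3, 12.0), W = (10.3, -12.0). Equal radii place C and G the same way about D: C = D + 15.8·n = (29.6, 46.0), G = D − 15.8·n = (50.1, 22.0). Then |VC| = |C − V| = 54.7.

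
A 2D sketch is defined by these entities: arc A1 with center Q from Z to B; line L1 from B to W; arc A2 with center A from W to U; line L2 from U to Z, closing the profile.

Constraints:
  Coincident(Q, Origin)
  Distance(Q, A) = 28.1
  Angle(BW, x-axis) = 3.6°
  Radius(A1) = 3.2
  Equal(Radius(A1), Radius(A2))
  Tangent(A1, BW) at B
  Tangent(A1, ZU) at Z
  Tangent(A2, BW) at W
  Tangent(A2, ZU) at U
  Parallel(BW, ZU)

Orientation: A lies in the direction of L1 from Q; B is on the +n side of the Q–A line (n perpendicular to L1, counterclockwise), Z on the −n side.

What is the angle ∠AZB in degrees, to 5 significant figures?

83.503°

Q is at the origin and A lies 28.1 along u from Q, so A = 28.1·u = (28.045, 1.7644). Tangency of A1 to both parallel lines with radius 3.2 puts B and Z at Q ± 3.2·n: B = (-0.20093, 3.1937), Z = (0.20093, -3.1937). Then cos ∠AZB = ZA·ZB / (|ZA||ZB|), giving 83.503°.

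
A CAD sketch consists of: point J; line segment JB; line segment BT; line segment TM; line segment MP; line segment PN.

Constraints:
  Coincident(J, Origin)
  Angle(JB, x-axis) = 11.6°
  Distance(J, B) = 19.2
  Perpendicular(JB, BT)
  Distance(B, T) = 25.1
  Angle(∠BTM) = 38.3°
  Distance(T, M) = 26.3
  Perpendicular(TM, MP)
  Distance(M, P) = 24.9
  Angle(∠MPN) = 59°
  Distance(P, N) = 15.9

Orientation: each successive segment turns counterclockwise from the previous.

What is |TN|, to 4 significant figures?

20.97

J is at the origin; JB runs at 11.6° with length 19.2, so B = (18.81, 3.861). JB ⟂ BT, so BT runs at 101.6°; with |BT| = 25.1, T = (13.76, 28.45). ∠BTM = 38.3° gives TM at -116.7° from the x-axis; with |TM| = 26.3, M = (1.944, 4.952). TM is perpendicular to MP, so MP runs at -26.70°; with |MP| = 24.9, P = (24.19, -6.236). ∠MPN = 59.0° gives PN at 94.30° from the x-axis; with |PN| = 15.9, N = (23.00, 9.620). Then |TN| = |N − T| = 20.97.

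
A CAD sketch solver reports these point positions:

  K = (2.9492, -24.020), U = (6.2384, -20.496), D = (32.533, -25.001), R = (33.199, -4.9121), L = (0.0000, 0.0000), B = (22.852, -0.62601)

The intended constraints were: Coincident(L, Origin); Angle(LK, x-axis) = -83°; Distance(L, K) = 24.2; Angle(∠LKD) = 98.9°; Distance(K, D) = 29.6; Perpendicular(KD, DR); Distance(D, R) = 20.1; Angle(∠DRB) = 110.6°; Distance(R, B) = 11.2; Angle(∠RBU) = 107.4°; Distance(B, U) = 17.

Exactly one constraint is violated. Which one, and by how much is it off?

Distance(B, U) = 17 — off by 8.90.

L = (0.00, 0.00) ✓; LK at -83.00° ✓; |LK| = 24.20 ✓; ∠LKD = 98.90° ✓; |KD| = 29.60 ✓; ∠(KD, DR) = 90.00° ✓; |DR| = 20.10 ✓; ∠DRB = 110.6° ✓; |RB| = 11.20 ✓; ∠RBU = 107.4° ✓; |BU| = 25.90 ✗.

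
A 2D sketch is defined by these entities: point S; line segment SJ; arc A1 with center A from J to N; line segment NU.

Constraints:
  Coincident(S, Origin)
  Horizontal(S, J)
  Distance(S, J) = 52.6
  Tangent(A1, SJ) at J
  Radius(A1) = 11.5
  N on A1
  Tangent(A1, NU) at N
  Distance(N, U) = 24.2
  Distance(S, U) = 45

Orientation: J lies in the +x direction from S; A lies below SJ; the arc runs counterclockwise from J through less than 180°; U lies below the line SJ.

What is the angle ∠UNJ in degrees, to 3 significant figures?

145°

Checks: |AN| = 11.50 ✓; ∠(AN, NU) = 90.00° ✓; |NU| = 24.20 ✓; |SU| = 45.00 ✓.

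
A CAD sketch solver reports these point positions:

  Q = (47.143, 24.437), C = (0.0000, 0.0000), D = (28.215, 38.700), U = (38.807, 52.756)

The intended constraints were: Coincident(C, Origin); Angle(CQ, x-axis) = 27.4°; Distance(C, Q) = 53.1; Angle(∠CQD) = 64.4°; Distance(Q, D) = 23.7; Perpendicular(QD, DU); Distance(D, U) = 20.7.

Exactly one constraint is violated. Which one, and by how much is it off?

Distance(D, U) = 20.7 — off by 3.10.

C = (0.00, 0.00) ✓; CQ at 27.40° ✓; |CQ| = 53.10 ✓; ∠CQD = 64.40° ✓; |QD| = 23.70 ✓; ∠(QD, DU) = 90.00° ✓; |DU| = 17.60 ✗.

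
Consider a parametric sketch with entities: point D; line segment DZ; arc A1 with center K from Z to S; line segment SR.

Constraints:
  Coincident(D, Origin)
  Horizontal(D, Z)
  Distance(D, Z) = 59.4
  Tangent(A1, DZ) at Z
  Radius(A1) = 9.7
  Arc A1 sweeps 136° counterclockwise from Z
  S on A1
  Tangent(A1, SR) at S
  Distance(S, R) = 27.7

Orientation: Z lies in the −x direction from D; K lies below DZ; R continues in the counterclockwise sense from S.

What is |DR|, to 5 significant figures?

58.530

D is at the origin; D and Z share the same y with |DZ| = 59.4 and Z on the −x side, so Z = (-59.400, 0.0000). Tangency of A1 to DZ means the radius KZ is perpendicular to DZ, so K = Z + (0, -9.7) = (-59.400, -9.7000). On A1, Z sits at bearing 90° from K; a 136° counterclockwise sweep puts S at bearing 226°, so S = K + 9.7·(cos 226°, sin 226°) = (-66.138, -16.678). Since A1 is tangent to SR there, KS ⟂ SR, so SR runs along (−sin 226°, cos 226°); with |SR| = 27.7, R = (-46.212, -35.920). Then |DR| = |R − D| = 58.530.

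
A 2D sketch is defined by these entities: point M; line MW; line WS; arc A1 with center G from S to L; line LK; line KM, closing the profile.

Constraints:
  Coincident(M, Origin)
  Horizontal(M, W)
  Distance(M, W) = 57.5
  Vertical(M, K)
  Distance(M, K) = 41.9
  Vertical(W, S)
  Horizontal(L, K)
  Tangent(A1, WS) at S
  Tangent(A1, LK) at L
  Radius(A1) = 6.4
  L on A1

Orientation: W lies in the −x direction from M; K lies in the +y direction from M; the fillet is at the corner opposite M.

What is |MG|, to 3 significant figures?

62.2

MK is vertical with |MK| = 41.9 and K on the +y side, so K = (0.00, 41.9). The virtual corner opposite M is at (-57.5, 41.9). Tangency of A1 to WS means the radius GS is perpendicular to WS and A1 meets LK tangentially, so GL is at right angles to LK, with radius 6.4, so the center G sits 6.4 in from both sides at G = (-51.1, 35.5). Then |MG| = |G − M| = 62.2.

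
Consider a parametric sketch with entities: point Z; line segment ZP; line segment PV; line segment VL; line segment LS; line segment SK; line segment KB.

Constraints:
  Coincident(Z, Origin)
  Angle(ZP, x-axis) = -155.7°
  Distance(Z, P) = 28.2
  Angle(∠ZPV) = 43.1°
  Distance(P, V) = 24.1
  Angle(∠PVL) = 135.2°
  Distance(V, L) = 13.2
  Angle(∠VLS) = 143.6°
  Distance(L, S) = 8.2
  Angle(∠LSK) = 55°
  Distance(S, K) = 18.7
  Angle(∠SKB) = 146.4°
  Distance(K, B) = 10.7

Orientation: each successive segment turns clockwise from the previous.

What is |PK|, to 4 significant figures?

20.14

Z is at the origin; ZP runs at -155.7° with length 28.2, so P = (-25.70, -11.60). ∠ZPV = 43.1° gives PV at 67.40° from the x-axis; with |PV| = 24.1, V = (-16.44, 10.64). ∠PVL = 135.2° gives VL at 22.60° from the x-axis; with |VL| = 13.2, L = (-4.254, 15.72). ∠VLS = 143.6° gives LS at -13.80° from the x-axis; with |LS| = 8.2, S = (3.710, 13.76). ∠LSK = 55.0° gives SK at -138.8° from the x-axis; with |SK| = 18.7, K = (-10.36, 1.444). Then |PK| = |K − P| = 20.14.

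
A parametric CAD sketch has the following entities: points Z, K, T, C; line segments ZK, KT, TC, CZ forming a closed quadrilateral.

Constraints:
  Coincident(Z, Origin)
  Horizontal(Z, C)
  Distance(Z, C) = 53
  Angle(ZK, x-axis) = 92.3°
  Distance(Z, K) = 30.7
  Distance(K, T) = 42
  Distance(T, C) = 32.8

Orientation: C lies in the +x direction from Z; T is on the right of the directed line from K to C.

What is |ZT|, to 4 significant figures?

21.26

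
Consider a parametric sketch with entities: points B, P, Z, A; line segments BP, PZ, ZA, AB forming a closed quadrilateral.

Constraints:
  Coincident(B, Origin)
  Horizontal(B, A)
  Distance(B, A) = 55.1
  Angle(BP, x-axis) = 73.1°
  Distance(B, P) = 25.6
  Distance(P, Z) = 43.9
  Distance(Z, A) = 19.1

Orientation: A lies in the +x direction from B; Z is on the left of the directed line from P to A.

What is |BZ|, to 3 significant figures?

54.3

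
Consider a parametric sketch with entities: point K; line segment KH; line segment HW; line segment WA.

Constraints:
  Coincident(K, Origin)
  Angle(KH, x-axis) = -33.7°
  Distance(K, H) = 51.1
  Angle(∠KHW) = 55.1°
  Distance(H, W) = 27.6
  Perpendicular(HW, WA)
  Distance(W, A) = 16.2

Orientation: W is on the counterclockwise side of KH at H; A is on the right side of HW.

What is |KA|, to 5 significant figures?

58.133

∠KHW = 55.1°, so HW runs at -33.7° + (180° − 55.1°) = 91.200° from the x-axis; with |HW| = 27.6, W = H + 27.6·(cos 91.200°, sin 91.200°) = (41.935, -0.75860). HW is perpendicular to WA; with |WA| = 16.2 on the right of HW, A = W + 16.2·(0.99978, 0.020942) = (58.131, -0.41934). Then |KA| = |A − K| = 58.133.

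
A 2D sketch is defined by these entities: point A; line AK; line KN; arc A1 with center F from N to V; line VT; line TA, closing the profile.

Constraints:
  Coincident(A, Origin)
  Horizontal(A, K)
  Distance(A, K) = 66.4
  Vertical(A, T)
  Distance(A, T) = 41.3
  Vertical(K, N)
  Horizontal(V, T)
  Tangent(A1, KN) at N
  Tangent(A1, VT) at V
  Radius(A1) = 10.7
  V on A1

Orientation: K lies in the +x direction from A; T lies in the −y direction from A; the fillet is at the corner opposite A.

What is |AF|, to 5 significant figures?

63.552

A is at the origin; A and K share the same y with |AK| = 66.4 and K on the +x side, so K = (66.400, 0.0000). AT is vertical with |AT| = 41.3 and T on the −y side, so T = (0.0000, -41.300). The virtual corner opposite A is at (66.400, -41.300). Since A1 is tangent to KN there, FN ⟂ KN and the tangent condition forces FV to be normal to VT, with radius 10.7, so the center F sits 10.7 in from both sides at F = (55.700, -30.600). Then |AF| = |F − A| = 63.552.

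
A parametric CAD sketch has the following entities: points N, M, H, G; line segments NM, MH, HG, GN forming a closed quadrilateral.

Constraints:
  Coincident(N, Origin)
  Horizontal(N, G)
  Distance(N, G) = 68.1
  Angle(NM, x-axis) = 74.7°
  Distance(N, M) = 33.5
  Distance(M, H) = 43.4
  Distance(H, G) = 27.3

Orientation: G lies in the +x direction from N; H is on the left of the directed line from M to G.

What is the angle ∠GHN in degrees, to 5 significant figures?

106.86°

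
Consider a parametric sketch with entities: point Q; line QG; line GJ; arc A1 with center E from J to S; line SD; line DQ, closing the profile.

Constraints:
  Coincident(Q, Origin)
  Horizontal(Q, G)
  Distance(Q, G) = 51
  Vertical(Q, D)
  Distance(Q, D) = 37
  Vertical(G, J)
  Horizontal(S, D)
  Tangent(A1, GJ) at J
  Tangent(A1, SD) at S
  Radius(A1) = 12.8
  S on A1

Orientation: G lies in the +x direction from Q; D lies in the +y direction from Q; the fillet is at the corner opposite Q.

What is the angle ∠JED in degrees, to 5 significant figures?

161.48°

The virtual corner opposite Q is at (51.000, 37.000). Tangency of A1 to GJ means the radius EJ is perpendicular to GJ and the tangent condition forces ES to be normal to SD, with radius 12.8, so the center E sits 12.8 in from both sides at E = (38.200, 24.200). That places the tangent points at J = (51.000, 24.200) on GJ and S = (38.200, 37.000) on SD. Then cos ∠JED = EJ·ED / (|EJ||ED|), giving 161.48°.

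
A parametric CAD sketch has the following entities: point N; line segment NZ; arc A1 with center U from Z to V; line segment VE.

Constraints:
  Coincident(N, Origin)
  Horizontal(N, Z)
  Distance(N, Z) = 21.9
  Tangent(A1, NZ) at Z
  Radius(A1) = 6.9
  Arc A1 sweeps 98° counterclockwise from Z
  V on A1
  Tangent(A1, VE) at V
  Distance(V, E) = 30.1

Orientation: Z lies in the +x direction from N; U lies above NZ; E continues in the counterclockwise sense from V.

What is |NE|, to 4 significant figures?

44.96

N is at the origin; NZ is horizontal with |NZ| = 21.9 and Z on the +x side, so Z = (21.90, 0.000). A1 meets NZ tangentially, so UZ is at right angles to NZ, so U = Z + (0, 6.9) = (21.90, 6.900). On A1, Z sits at bearing -90° from U; a 98° counterclockwise sweep puts V at bearing 8°, so V = U + 6.9·(cos 8°, sin 8°) = (28.73, 7.860). The tangent condition forces UV to be normal to VE, so VE runs along (−sin 8°, cos 8°); with |VE| = 30.1, E = (24.54, 37.67). Then |NE| = |E − N| = 44.96.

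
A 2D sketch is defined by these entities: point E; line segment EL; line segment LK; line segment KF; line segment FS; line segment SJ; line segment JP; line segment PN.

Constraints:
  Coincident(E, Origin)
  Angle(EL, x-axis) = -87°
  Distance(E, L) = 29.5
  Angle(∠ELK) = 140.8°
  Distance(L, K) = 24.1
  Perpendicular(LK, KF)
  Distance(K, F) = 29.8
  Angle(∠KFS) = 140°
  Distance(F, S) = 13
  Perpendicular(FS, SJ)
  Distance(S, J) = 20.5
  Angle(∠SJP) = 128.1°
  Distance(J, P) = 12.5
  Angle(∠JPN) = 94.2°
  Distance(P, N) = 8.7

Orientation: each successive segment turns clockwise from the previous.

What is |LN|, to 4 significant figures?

16.51

E is at the origin; EL runs at -87.0° with length 29.5, so L = (1.544, -29.46). ∠ELK = 140.8° gives LK at -126.2° from the x-axis; with |LK| = 24.1, K = (-12.69, -48.91). The perpendicularity gives KF at right angles to LK, so KF runs at 143.8°; with |KF| = 29.8, F = (-36.74, -31.31). ∠KFS = 140.0° gives FS at 103.8° from the x-axis; with |FS| = 13.0, S = (-39.84, -18.68). FS ⟂ SJ, so SJ runs at 13.80°; with |SJ| = 20.5, J = (-19.93, -13.79). ∠SJP = 128.1° gives JP at -38.10° from the x-axis; with |JP| = 12.5, P = (-10.09, -21.51). ∠JPN = 94.2° gives PN at -123.9° from the x-axis; with |PN| = 8.7, N = (-14.95, -28.73). Then |LN| = |N − L| = 16.51.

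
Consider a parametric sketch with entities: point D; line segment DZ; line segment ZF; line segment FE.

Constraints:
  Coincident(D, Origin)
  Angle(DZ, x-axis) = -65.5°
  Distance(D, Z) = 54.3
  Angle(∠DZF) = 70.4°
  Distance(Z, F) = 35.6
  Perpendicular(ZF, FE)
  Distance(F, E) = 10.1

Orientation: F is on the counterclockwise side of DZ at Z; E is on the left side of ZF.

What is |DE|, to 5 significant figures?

44.583

D is at the origin; DZ runs at -65.5° with length 54.3, so Z = 54.3·(cos -65.5°, sin -65.5°) = (22.518, -49.411). ∠DZF = 70.4°, so ZF runs at -65.5° + (180° − 70.4°) = 44.100° from the x-axis; with |ZF| = 35.6, F = Z + 35.6·(cos 44.100°, sin 44.100°) = (48.083, -24.636). ZF is perpendicular to FE; with |FE| = 10.1 on the left of ZF, E = F + 10.1·(-0.69591, 0.71813) = (41.054, -17.383). Then |DE| = |E − D| = 44.583.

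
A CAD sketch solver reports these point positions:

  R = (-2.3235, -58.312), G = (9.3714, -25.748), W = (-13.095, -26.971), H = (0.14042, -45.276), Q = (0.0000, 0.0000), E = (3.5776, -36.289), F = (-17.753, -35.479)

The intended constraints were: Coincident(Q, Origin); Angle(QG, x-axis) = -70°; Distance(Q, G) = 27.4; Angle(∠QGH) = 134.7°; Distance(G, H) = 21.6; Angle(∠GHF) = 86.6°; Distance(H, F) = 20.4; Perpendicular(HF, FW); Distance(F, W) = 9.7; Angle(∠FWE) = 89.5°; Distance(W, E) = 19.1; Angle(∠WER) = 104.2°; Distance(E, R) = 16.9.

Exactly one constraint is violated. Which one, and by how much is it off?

Distance(E, R) = 16.9 — off by 5.90.

Q = (0.00, 0.00) ✓; QG at -70.00° ✓; |QG| = 27.40 ✓; ∠QGH = 134.7° ✓; |GH| = 21.60 ✓; ∠GHF = 86.60° ✓; |HF| = 20.40 ✓; ∠(HF, FW) = 90.00° ✓; |FW| = 9.700 ✓; ∠FWE = 89.50° ✓; |WE| = 19.10 ✓; ∠WER = 104.2° ✓; |ER| = 22.80 ✗.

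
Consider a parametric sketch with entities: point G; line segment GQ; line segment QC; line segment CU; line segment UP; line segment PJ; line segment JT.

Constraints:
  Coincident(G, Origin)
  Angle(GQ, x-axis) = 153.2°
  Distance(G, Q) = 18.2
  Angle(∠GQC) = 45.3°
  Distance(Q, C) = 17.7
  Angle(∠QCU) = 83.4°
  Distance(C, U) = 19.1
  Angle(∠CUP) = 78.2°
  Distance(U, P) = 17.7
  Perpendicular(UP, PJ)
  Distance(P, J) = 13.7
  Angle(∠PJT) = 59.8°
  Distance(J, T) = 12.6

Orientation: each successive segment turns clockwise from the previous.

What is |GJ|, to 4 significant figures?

15.90

G is at the origin; GQ runs at 153.2° with length 18.2, so Q = (-16.25, 8.206). ∠GQC = 45.3° gives QC at 18.50° from the x-axis; with |QC| = 17.7, C = (0.5403, 13.82). ∠QCU = 83.4° gives CU at -78.10° from the x-axis; with |CU| = 19.1, U = (4.479, -4.867). ∠CUP = 78.2° gives UP at -179.9° from the x-axis; with |UP| = 17.7, P = (-13.22, -4.898). UP ⟂ PJ, so PJ runs at 90.10°; with |PJ| = 13.7, J = (-13.25, 8.802). Then |GJ| = |J − G| = 15.90.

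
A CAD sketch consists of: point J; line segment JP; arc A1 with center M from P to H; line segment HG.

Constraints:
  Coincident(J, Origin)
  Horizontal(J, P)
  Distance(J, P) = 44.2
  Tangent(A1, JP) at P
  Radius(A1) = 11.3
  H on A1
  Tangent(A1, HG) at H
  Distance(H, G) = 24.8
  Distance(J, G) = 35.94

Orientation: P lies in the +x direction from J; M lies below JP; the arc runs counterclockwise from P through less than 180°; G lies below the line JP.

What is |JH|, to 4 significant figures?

34.74

J is at the origin; JP is horizontal with |JP| = 44.2 and P on the +x side, so P = (44.20, 0.000). The tangent condition forces MP to be normal to JP, so M = P + (0, -11.3) = (44.20, -11.30). Since MH ⟂ HG (tangency), |MG| = √(11.3² + 24.8²) = 27.25 regardless of where H sits on A1. So G lies on both circle(J, 35.94) and circle(M, 27.25); the below-JP intersection is G = (22.61, -27.93). H is the foot of the tangent from G: H = (34.21, -6.015).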